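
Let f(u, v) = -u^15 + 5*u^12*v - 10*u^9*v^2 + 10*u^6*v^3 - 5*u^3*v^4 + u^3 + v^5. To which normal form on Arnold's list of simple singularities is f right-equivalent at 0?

E8

The Hessian of f at 0 has rank 0. Corank 2; j^3 = u^3 is a perfect cube, so E-series; the 5-jet and mu = 8 give E_8.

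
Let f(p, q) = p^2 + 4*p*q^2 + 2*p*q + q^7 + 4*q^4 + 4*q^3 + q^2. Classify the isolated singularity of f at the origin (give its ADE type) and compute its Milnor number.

Type A_6, Milnor number mu = 6.

The Hessian of f at 0 has rank 1. Corank 1: A-series; mu = 6 gives A_6.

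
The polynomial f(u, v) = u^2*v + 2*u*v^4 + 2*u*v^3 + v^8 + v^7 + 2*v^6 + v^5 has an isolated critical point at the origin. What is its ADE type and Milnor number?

Type D_9, Milnor number mu = 9.

The Hessian of f at 0 is [[0, 0], [0, 0]] with rank 0, so corank 2. A Groebner basis of the Jacobian ideal J(f) in C{u,v} is {u^2*v^2 - 10*u^2*v/17 + 3*u^2/17 - 4*u*v^2/17 + 7*u*v/17 + 7*v^3/17, 8*u^2*v/17 + u^2/17 + u*v^3 - 7*u*v^2/17 + 8*u*v/17 + 8*v^3/17, u*v + v^4 + v^3, u^3 + 11*u^2*v/17 - 5*u^2/17 + u*v^2/17 - 6*u*v/17 - 6*v^3/17}; counting standard monomials gives mu = 9. Corank 2; j^3 = u^2*v has shape L^2 M (L != M), so D-series; mu = 9 gives D_9.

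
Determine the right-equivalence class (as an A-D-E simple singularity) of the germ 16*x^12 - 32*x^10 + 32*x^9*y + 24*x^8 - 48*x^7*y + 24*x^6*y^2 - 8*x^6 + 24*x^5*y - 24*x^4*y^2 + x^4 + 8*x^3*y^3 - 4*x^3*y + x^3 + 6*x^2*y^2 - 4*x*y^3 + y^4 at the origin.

The Hessian of f at 0 has rank 0. Corank 2; j^3 = x^3 is a perfect cube, so E-series; the 4-jet and mu = 6 give E_6.

E6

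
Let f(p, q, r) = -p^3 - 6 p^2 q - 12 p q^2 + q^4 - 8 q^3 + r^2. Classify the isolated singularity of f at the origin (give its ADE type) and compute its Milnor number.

Type E_{6}, Milnor number mu = 6.

The Hessian of f at 0 has rank 1. Corank 2; j^3 = -(p + 2*q)^3 is a perfect cube, so E-series; the 4-jet and mu = 6 give E_6.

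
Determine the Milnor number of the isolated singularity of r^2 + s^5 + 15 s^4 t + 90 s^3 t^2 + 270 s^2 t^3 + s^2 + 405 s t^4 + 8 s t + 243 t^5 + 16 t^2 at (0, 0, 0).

4

The Hessian of f at 0 is [[2, 8, 0], [8, 32, 0], [0, 0, 2]] with rank 2, so corank 1. A Groebner basis of the Jacobian ideal J(f) in C{s,t,r} is {t^4, s + 4*t, r}; counting standard monomials gives mu = 4. Corank 1: A-series; mu = 4 gives A_4.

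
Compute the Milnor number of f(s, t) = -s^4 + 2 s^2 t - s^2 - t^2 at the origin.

1

The Hessian of f at 0 has rank 2. Corank 0: nondegenerate Morse point, so A_1.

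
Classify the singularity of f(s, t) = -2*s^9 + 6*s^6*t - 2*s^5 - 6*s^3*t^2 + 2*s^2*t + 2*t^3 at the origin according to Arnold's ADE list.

D_4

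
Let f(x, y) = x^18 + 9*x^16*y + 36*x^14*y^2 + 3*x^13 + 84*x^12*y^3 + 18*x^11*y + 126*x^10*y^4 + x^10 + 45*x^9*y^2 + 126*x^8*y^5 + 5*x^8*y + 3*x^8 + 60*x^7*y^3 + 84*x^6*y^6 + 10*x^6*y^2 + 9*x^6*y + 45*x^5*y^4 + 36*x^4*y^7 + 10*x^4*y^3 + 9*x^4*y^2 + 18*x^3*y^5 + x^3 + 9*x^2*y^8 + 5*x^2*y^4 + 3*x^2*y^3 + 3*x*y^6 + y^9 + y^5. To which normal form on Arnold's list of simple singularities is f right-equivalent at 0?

The Hessian of f at 0 has rank 0. Corank 2; j^3 = x^3 is a perfect cube, so E-series; the 5-jet and mu = 8 give E_8.

E8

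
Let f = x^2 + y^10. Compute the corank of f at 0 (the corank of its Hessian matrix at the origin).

1

The Hessian at 0 is [[2, 0], [0, 0]] of rank 1; hence corank 1.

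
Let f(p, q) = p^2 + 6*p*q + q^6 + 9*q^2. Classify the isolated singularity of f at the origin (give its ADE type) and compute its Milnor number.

The Hessian of f at 0 has rank 1. Corank 1: A-series; mu = 5 gives A_5.

Type A_{5}, Milnor number mu = 5.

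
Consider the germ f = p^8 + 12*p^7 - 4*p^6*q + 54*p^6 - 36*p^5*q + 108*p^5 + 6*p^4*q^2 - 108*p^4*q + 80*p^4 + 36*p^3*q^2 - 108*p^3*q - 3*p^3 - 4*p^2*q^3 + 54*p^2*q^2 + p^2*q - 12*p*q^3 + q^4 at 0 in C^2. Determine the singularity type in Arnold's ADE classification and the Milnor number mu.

Type D_5, Milnor number mu = 5.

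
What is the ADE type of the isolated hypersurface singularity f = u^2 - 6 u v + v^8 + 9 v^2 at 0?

The Hessian of f at 0 has rank 1. Corank 1: A-series; mu = 7 gives A_7.

A7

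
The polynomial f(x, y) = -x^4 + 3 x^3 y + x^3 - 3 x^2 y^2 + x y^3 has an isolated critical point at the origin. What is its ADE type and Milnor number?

Type E_7, Milnor number mu = 7.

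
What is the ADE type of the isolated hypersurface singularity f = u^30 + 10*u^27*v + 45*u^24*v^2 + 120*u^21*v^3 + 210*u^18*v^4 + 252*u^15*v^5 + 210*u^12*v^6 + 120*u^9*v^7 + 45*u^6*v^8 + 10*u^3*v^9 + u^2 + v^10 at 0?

The Hessian of f at 0 is [[2, 0], [0, 0]] with rank 1, so corank 1. A Groebner basis of the Jacobian ideal J(f) in C{u,v} is {v^9, u}; counting standard monomials gives mu = 9. Corank 1: A-series; mu = 9 gives A_9.

A_{9}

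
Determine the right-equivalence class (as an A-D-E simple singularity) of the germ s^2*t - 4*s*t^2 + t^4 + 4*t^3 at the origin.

D_{5}

The Hessian of f at 0 is [[0, 0], [0, 0]] with rank 0, so corank 2. A Groebner basis of the Jacobian ideal J(f) in C{s,t} is {s^3 + 2*s^2 - 8*t^2, s^2/4 + t^3 - t^2, s*t - 2*t^2}; counting standard monomials gives mu = 5. Corank 2; j^3 = t*(s - 2*t)^2 has shape L^2 M (L != M), so D-series; mu = 5 gives D_5.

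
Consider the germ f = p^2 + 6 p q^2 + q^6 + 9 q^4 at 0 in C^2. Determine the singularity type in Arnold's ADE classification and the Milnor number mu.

Type A_5, Milnor number mu = 5.

The Hessian of f at 0 is [[2, 0], [0, 0]] with rank 1, so corank 1. A Groebner basis of the Jacobian ideal J(f) in C{p,q} is {p^3, p^2*q, p/3 + q^2}; counting standard monomials gives mu = 5. Corank 1: A-series; mu = 5 gives A_5.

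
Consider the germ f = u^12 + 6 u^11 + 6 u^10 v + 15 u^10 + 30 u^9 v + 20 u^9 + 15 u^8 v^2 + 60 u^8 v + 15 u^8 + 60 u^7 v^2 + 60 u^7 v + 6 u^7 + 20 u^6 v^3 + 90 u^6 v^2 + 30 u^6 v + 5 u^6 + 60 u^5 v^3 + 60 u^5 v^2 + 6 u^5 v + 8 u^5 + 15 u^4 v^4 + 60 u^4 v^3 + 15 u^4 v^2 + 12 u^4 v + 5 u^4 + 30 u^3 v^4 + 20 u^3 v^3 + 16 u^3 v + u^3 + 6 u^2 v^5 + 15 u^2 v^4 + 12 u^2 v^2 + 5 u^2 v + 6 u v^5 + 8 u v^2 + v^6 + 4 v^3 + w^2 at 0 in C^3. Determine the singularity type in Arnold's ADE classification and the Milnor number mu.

Type D_{7}, Milnor number mu = 7.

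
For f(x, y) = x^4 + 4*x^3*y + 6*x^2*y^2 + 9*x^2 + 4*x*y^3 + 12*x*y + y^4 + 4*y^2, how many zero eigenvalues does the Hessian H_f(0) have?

Hessian at 0 has rank 1.

1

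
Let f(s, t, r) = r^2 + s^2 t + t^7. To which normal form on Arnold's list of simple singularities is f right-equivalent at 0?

D_{8}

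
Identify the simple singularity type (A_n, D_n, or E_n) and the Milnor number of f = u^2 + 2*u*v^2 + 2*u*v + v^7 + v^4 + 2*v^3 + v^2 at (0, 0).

Type A_{6}, Milnor number mu = 6.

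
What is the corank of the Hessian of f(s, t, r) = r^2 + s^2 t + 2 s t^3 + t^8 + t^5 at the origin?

2

Hessian at 0 has rank 1.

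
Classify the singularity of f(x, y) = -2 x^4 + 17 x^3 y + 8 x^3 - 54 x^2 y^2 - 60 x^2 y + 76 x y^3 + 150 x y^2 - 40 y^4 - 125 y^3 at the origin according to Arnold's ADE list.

E7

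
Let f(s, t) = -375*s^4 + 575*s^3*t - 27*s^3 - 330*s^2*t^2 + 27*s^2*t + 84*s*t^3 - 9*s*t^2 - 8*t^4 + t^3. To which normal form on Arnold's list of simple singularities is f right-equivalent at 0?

E_{7}

The Hessian of f at 0 has rank 0. Corank 2; j^3 = -(3*s - t)^3 is a perfect cube, so E-series; the 4-jet and mu = 7 give E_7.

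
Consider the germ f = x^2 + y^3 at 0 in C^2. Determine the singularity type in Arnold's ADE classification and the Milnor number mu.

The Hessian of f at 0 has rank 1. Corank 1: A-series; mu = 2 gives A_2.

Type A_{2}, Milnor number mu = 2.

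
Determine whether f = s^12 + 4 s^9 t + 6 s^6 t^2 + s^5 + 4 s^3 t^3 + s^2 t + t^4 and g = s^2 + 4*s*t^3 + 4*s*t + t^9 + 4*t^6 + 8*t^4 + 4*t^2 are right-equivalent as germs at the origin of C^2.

The Hessian of f at 0 is [[0, 0], [0, 0]] with rank 0, so corank 2. A Groebner basis of the Jacobian ideal J(f) in C{s,t} is {s^3, s^2/4 + t^3, s*t}; counting standard monomials gives mu = 5. Corank 2; j^3 = s^2*t has shape L^2 M (L != M), so D-series; mu = 5 gives D_5. The Hessian of g at 0 is [[2, 4], [4, 8]] with rank 1, so corank 1. A Groebner basis of the Jacobian ideal J(g) in C{s,t} is {s^2*t^2 - 2*s^2 - 6*s*t - 4*t^2, s^3 + 6*s^2*t + 12*s*t^2 - 4*s - 8*t, s/2 + t^3 + t}; counting standard monomials gives mu = 8. Corank 1: A-series; mu = 8 gives A_8. f is D_5 but g is A_8, hence not right-equivalent.

No.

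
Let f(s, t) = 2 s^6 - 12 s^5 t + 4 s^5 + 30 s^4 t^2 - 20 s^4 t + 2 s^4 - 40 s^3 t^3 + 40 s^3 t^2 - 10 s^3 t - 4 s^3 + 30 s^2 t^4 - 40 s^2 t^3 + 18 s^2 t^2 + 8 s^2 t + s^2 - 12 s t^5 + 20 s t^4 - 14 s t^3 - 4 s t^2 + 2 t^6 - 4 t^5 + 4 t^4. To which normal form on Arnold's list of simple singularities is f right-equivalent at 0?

The Hessian of f at 0 has rank 1. Corank 1: A-series; mu = 5 gives A_5.

A_5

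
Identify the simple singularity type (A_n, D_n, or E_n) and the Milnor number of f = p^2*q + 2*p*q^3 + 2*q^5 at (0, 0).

Type D_6, Milnor number mu = 6.

The Hessian of f at 0 is [[0, 0], [0, 0]] with rank 0, so corank 2. A Groebner basis of the Jacobian ideal J(f) in C{p,q} is {p^3, p^2*q, -p^2/4 + p*q^2, p*q + q^3}; counting standard monomials gives mu = 6. Corank 2; j^3 = p^2*q has shape L^2 M (L != M), so D-series; mu = 6 gives D_6.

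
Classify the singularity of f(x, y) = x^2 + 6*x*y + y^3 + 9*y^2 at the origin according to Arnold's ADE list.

The Hessian of f at 0 has rank 1. Corank 1: A-series; mu = 2 gives A_2.

A_2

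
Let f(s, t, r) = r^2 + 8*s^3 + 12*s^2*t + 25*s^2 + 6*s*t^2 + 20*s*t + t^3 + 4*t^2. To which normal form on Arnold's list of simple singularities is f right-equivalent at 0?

The Hessian of f at 0 has rank 2. Corank 1: A-series; mu = 2 gives A_2.

A2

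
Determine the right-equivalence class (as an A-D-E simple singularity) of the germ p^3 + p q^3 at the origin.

E_{7}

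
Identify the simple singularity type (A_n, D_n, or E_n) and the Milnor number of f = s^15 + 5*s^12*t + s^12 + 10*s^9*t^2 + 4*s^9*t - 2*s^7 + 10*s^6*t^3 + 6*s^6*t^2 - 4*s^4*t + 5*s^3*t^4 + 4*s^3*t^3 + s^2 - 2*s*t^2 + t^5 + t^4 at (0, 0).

Type A4, Milnor number mu = 4.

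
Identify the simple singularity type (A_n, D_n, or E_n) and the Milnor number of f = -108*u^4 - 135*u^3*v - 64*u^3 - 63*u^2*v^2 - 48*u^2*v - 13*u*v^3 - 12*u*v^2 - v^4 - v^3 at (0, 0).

The Hessian of f at 0 is [[0, 0], [0, 0]] with rank 0, so corank 2. A Groebner basis of the Jacobian ideal J(f) in C{u,v} is {65536*u^2/3 + 32768*u*v/3 + v^4 + 64*v^3/9 + 4096*v^2/3, u^3 + 112*u^2/3 + 56*u*v/3 + v^3/36 + 7*v^2/3, u^2*v - 832*u^2/9 - 416*u*v/9 - 5*v^3/54 - 52*v^2/9, 512*u^2/3 + u*v^2 + 256*u*v/3 + 11*v^3/36 + 32*v^2/3}; counting standard monomials gives mu = 7. Corank 2; j^3 = -(4*u + v)^3 is a perfect cube, so E-series; the 4-jet and mu = 7 give E_7.

Type E_{7}, Milnor number mu = 7.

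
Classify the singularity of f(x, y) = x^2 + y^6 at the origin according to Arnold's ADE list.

The Hessian of f at 0 is [[2, 0], [0, 0]] with rank 1, so corank 1. A Groebner basis of the Jacobian ideal J(f) in C{x,y} is {y^5, x}; counting standard monomials gives mu = 5. Corank 1: A-series; mu = 5 gives A_5.

A_5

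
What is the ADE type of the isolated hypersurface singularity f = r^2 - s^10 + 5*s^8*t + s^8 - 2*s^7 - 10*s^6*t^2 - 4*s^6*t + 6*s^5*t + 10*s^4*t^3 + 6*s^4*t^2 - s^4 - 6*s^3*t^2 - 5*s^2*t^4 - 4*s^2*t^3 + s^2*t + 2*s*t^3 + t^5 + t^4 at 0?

The Hessian of f at 0 is [[0, 0, 0], [0, 0, 0], [0, 0, 2]] with rank 1, so corank 2. A Groebner basis of the Jacobian ideal J(f) in C{s,t,r} is {s*t^2, s*t + t^3, s^2 - 4*s*t, r}; counting standard monomials gives mu = 5. Corank 2; j^3 = s^2*t has shape L^2 M (L != M), so D-series; mu = 5 gives D_5.

D5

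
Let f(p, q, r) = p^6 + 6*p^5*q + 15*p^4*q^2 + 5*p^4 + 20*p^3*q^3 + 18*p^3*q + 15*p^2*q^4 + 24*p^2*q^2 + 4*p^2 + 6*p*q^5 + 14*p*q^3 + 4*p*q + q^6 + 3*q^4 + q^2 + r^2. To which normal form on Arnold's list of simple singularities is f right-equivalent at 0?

A_3

The Hessian of f at 0 has rank 2. Corank 1: A-series; mu = 3 gives A_3.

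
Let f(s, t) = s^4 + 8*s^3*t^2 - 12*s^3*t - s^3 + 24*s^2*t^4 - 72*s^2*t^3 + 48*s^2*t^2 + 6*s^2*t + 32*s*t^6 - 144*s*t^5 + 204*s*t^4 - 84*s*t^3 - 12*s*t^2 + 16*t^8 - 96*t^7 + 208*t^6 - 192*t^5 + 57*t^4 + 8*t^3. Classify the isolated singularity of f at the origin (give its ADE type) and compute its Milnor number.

Type E_6, Milnor number mu = 6.

The Hessian of f at 0 has rank 0. Corank 2; j^3 = -(s - 2*t)^3 is a perfect cube, so E-series; the 4-jet and mu = 6 give E_6.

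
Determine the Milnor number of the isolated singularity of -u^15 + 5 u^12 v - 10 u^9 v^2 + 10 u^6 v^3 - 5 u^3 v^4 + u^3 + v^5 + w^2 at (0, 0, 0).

The Hessian of f at 0 has rank 1. Corank 2; j^3 = u^3 is a perfect cube, so E-series; the 5-jet and mu = 8 give E_8.

8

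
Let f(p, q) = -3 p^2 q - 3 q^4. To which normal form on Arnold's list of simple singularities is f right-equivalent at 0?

The Hessian of f at 0 is [[0, 0], [0, 0]] with rank 0, so corank 2. A Groebner basis of the Jacobian ideal J(f) in C{p,q} is {p^3, p^2/4 + q^3, p*q}; counting standard monomials gives mu = 5. Corank 2; j^3 = -3*p^2*q has shape L^2 M (L != M), so D-series; mu = 5 gives D_5.

D_{5}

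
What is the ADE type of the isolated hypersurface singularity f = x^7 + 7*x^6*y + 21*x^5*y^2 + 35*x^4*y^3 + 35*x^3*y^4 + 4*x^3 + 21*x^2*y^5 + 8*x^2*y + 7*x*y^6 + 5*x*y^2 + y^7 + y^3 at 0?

D8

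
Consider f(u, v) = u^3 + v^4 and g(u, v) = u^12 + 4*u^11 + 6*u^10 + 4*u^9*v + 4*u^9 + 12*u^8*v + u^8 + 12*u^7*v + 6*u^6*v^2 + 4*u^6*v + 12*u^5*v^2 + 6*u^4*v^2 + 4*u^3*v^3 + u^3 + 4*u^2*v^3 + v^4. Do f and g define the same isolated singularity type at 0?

Yes.

The Hessian of f at 0 is [[0, 0], [0, 0]] with rank 0, so corank 2. A Groebner basis of the Jacobian ideal J(f) in C{u,v} is {v^3, u^2}; counting standard monomials gives mu = 6. Corank 2; j^3 = u^3 is a perfect cube, so E-series; the 4-jet and mu = 6 give E_6. The Hessian of g at 0 is [[0, 0], [0, 0]] with rank 0, so corank 2. A Groebner basis of the Jacobian ideal J(g) in C{u,v} is {v^3, u^2}; counting standard monomials gives mu = 6. Corank 2; j^3 = u^3 is a perfect cube, so E-series; the 4-jet and mu = 6 give E_6. Both have type E_6, hence right-equivalent.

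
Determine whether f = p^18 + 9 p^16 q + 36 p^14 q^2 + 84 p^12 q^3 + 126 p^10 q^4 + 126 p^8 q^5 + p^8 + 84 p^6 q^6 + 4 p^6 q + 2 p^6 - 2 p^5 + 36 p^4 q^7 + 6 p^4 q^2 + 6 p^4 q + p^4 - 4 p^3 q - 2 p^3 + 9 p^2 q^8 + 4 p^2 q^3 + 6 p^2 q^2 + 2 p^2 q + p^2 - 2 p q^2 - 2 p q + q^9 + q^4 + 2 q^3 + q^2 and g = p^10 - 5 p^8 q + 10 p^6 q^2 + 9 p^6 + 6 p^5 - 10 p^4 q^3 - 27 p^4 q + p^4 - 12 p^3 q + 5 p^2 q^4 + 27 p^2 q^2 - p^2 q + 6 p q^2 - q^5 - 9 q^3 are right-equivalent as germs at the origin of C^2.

No.

The Hessian of f at 0 has rank 1. Corank 1: A-series; mu = 8 gives A_8. The Hessian of g at 0 has rank 0. Corank 2; j^3 = -q*(p - 3*q)^2 has shape L^2 M (L != M), so D-series; mu = 6 gives D_6. f is A_8 but g is D_6, hence not right-equivalent.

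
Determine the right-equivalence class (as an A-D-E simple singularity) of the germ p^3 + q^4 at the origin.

E_{6}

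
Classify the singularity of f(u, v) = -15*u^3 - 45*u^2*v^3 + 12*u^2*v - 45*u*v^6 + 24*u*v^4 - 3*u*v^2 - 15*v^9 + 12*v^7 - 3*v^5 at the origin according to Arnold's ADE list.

D4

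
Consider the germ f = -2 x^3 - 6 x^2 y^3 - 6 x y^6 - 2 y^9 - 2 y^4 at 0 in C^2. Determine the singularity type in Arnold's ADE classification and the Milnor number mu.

Type E_6, Milnor number mu = 6.

The Hessian of f at 0 has rank 0. Corank 2; j^3 = -2*x^3 is a perfect cube, so E-series; the 4-jet and mu = 6 give E_6.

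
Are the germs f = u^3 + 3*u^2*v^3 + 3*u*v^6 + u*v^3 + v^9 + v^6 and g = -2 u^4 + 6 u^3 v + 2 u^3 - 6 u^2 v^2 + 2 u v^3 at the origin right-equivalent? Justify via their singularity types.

The Hessian of f at 0 is [[0, 0], [0, 0]] with rank 0, so corank 2. A Groebner basis of the Jacobian ideal J(f) in C{u,v} is {u^3, u*v^2, 3*u^2 + v^3}; counting standard monomials gives mu = 7. Corank 2; j^3 = u^3 is a perfect cube, so E-series; the 4-jet and mu = 7 give E_7. The Hessian of g at 0 is [[0, 0], [0, 0]] with rank 0, so corank 2. A Groebner basis of the Jacobian ideal J(g) in C{u,v} is {3*u^2 + v^4 + v^3, u^3, u^2*v - u^2 - v^3/3, -2*u^2 + u*v^2 - 2*v^3/3}; counting standard monomials gives mu = 7. Corank 2; j^3 = 2*u^3 is a perfect cube, so E-series; the 4-jet and mu = 7 give E_7. Both have type E_7, hence right-equivalent.

Yes.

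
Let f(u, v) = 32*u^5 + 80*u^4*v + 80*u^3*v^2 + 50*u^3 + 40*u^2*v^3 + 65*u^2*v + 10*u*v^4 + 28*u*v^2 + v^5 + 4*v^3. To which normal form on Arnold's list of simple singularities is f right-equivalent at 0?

D6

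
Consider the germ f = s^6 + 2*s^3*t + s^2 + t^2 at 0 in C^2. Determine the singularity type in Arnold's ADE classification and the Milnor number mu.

Type A_1, Milnor number mu = 1.

The Hessian of f at 0 has rank 2. Corank 0: nondegenerate Morse point, so A_1.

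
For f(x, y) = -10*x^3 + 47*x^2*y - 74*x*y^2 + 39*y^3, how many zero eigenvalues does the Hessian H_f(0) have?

Hessian at 0 has rank 0.

2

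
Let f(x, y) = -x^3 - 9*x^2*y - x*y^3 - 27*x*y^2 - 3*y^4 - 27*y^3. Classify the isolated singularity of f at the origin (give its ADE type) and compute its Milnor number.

Type E_7, Milnor number mu = 7.

The Hessian of f at 0 has rank 0. Corank 2; j^3 = -(x + 3*y)^3 is a perfect cube, so E-series; the 4-jet and mu = 7 give E_7.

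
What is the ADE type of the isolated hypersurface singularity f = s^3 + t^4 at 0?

E6

The Hessian of f at 0 has rank 0. Corank 2; j^3 = s^3 is a perfect cube, so E-series; the 4-jet and mu = 6 give E_6.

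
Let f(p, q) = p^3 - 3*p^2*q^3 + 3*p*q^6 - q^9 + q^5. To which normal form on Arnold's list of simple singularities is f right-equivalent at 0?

E8

The Hessian of f at 0 has rank 0. Corank 2; j^3 = p^3 is a perfect cube, so E-series; the 5-jet and mu = 8 give E_8.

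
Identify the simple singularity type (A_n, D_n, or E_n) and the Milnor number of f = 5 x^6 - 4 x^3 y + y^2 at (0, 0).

Type A5, Milnor number mu = 5.

The Hessian of f at 0 has rank 1. Corank 1: A-series; mu = 5 gives A_5.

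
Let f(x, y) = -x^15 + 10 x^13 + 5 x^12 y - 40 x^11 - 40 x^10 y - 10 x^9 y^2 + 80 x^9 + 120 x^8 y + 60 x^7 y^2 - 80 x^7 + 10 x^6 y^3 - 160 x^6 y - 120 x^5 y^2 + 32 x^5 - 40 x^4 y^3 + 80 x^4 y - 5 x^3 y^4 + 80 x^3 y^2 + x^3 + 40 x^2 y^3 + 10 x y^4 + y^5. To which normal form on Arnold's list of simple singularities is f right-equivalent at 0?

The Hessian of f at 0 is [[0, 0], [0, 0]] with rank 0, so corank 2. A Groebner basis of the Jacobian ideal J(f) in C{x,y} is {y^5, x*y^3 + y^4/8, x^2}; counting standard monomials gives mu = 8. Corank 2; j^3 = x^3 is a perfect cube, so E-series; the 5-jet and mu = 8 give E_8.

E_8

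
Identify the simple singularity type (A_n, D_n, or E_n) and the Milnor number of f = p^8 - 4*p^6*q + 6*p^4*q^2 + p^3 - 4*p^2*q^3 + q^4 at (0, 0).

Type E6, Milnor number mu = 6.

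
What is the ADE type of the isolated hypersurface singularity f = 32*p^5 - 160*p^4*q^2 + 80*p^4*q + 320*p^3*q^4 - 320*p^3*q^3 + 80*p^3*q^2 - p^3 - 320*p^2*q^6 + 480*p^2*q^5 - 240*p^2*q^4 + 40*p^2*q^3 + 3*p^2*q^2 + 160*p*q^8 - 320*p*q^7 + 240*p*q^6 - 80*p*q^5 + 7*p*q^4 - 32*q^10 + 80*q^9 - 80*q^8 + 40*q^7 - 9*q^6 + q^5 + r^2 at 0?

E_{8}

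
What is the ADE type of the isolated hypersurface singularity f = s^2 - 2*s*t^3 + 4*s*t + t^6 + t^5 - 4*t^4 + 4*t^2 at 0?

A_4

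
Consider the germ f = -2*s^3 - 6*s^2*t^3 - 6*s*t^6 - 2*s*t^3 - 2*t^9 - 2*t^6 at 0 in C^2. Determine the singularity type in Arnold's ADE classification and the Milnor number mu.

Type E7, Milnor number mu = 7.

The Hessian of f at 0 is [[0, 0], [0, 0]] with rank 0, so corank 2. A Groebner basis of the Jacobian ideal J(f) in C{s,t} is {s^3, s*t^2, 3*s^2 + t^3}; counting standard monomials gives mu = 7. Corank 2; j^3 = -2*s^3 is a perfect cube, so E-series; the 4-jet and mu = 7 give E_7.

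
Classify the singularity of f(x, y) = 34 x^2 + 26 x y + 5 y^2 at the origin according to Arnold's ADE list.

The Hessian of f at 0 has rank 2. Corank 0: nondegenerate Morse point, so A_1.

A_{1}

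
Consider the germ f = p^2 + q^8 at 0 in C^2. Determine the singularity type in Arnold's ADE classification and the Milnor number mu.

Type A_{7}, Milnor number mu = 7.

The Hessian of f at 0 is [[2, 0], [0, 0]] with rank 1, so corank 1. A Groebner basis of the Jacobian ideal J(f) in C{p,q} is {q^7, p}; counting standard monomials gives mu = 7. Corank 1: A-series; mu = 7 gives A_7.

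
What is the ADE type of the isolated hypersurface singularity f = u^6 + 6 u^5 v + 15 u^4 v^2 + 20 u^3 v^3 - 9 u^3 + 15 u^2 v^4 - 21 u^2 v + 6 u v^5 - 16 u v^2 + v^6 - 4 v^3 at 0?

The Hessian of f at 0 has rank 0. Corank 2; j^3 = -(u + v)*(3*u + 2*v)^2 has shape L^2 M (L != M), so D-series; mu = 7 gives D_7.

D7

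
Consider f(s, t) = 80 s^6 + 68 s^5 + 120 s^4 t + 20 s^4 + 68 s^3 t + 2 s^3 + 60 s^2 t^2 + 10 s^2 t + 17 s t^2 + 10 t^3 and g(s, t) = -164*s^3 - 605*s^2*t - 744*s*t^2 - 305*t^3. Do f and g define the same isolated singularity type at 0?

The Hessian of f at 0 has rank 0. Corank 2; j^3 = (s + 2*t)*(2*s^2 + 6*s*t + 5*t^2) splits into three distinct lines over C (the quadratic factor has nonzero discriminant), so D_4. The Hessian of g at 0 has rank 0. Corank 2; j^3 = -(4*s + 5*t)*(41*s^2 + 100*s*t + 61*t^2) splits into three distinct lines over C (the quadratic factor has nonzero discriminant), so D_4. Both have type D_4, hence right-equivalent.

Yes.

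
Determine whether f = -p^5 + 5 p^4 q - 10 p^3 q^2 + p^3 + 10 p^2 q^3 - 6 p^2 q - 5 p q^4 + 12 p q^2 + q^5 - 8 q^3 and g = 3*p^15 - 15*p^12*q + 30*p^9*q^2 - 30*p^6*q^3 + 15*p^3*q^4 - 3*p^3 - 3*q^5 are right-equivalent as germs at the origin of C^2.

The Hessian of f at 0 has rank 0. Corank 2; j^3 = (p - 2*q)^3 is a perfect cube, so E-series; the 5-jet and mu = 8 give E_8. The Hessian of g at 0 has rank 0. Corank 2; j^3 = -3*p^3 is a perfect cube, so E-series; the 5-jet and mu = 8 give E_8. Both have type E_8, hence right-equivalent.

Yes.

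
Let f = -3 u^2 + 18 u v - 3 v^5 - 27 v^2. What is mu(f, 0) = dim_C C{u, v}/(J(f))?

4

The Hessian of f at 0 has rank 1. Corank 1: A-series; mu = 4 gives A_4.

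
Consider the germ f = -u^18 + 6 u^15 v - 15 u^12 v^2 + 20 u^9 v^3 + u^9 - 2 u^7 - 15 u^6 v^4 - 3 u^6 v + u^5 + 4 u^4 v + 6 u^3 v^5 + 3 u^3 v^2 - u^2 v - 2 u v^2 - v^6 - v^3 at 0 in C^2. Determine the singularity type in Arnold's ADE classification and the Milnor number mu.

Type D7, Milnor number mu = 7.

The Hessian of f at 0 has rank 0. Corank 2; j^3 = -v*(u + v)^2 has shape L^2 M (L != M), so D-series; mu = 7 gives D_7.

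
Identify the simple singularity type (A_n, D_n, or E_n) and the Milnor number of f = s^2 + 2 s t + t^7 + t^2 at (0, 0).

Type A_{6}, Milnor number mu = 6.

The Hessian of f at 0 has rank 1. Corank 1: A-series; mu = 6 gives A_6.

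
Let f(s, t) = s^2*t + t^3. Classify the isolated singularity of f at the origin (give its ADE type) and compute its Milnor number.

Type D_4, Milnor number mu = 4.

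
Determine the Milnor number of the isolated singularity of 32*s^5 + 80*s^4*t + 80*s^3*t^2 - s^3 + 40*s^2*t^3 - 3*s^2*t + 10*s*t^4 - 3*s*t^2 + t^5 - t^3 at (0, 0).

8

The Hessian of f at 0 has rank 0. Corank 2; j^3 = -(s + t)^3 is a perfect cube, so E-series; the 5-jet and mu = 8 give E_8.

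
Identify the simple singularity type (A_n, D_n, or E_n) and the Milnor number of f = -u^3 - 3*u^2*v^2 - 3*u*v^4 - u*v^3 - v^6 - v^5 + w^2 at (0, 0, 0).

The Hessian of f at 0 is [[0, 0, 0], [0, 0, 0], [0, 0, 2]] with rank 1, so corank 2. A Groebner basis of the Jacobian ideal J(f) in C{u,v,w} is {-u^2 + v^4 - v^3/3, u^3, u^2*v + u^2/3 + v^3/9, u^2 + u*v^2 + v^3/3, w}; counting standard monomials gives mu = 7. Corank 2; j^3 = -u^3 is a perfect cube, so E-series; the 4-jet and mu = 7 give E_7.

Type E_{7}, Milnor number mu = 7.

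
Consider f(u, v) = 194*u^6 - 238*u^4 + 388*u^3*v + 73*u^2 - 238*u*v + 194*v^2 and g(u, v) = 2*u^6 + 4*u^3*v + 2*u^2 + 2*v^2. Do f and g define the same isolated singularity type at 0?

The Hessian of f at 0 is [[146, -238], [-238, 388]] with rank 2, so corank 0. A Groebner basis of the Jacobian ideal J(f) in C{u,v} is {u, v}; counting standard monomials gives mu = 1. Corank 0: nondegenerate Morse point, so A_1. The Hessian of g at 0 is [[4, 0], [0, 4]] with rank 2, so corank 0. A Groebner basis of the Jacobian ideal J(g) in C{u,v} is {u, v}; counting standard monomials gives mu = 1. Corank 0: nondegenerate Morse point, so A_1. Both have type A_1, hence right-equivalent.

Yes.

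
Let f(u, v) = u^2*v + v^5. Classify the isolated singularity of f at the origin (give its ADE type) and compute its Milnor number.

Type D_{6}, Milnor number mu = 6.

The Hessian of f at 0 is [[0, 0], [0, 0]] with rank 0, so corank 2. A Groebner basis of the Jacobian ideal J(f) in C{u,v} is {u^2/5 + v^4, u^3, u*v}; counting standard monomials gives mu = 6. Corank 2; j^3 = u^2*v has shape L^2 M (L != M), so D-series; mu = 6 gives D_6.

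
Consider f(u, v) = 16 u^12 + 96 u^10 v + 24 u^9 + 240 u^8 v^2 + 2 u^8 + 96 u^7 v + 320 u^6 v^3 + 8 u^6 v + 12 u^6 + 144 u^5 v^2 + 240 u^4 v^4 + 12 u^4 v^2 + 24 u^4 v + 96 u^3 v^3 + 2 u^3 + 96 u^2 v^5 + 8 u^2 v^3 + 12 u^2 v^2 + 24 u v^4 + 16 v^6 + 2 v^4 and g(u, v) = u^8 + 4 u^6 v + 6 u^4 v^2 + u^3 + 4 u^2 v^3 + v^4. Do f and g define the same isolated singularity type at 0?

The Hessian of f at 0 is [[0, 0], [0, 0]] with rank 0, so corank 2. A Groebner basis of the Jacobian ideal J(f) in C{u,v} is {u^3, u^2*v, u^2/4 + u*v^2, v^3}; counting standard monomials gives mu = 6. Corank 2; j^3 = 2*u^3 is a perfect cube, so E-series; the 4-jet and mu = 6 give E_6. The Hessian of g at 0 is [[0, 0], [0, 0]] with rank 0, so corank 2. A Groebner basis of the Jacobian ideal J(g) in C{u,v} is {v^3, u^2}; counting standard monomials gives mu = 6. Corank 2; j^3 = u^3 is a perfect cube, so E-series; the 4-jet and mu = 6 give E_6. Both have type E_6, hence right-equivalent.

Yes.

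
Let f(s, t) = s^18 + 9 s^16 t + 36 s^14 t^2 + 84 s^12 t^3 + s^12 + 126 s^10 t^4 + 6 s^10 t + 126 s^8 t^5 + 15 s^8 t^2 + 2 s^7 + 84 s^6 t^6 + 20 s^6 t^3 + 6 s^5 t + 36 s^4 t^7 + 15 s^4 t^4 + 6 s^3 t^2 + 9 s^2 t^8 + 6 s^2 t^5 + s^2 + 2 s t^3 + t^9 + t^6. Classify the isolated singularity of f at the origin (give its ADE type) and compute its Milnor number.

Type A_8, Milnor number mu = 8.

The Hessian of f at 0 is [[2, 0], [0, 0]] with rank 1, so corank 1. A Groebner basis of the Jacobian ideal J(f) in C{s,t} is {s^2*t^2, s^3, s + t^3}; counting standard monomials gives mu = 8. Corank 1: A-series; mu = 8 gives A_8.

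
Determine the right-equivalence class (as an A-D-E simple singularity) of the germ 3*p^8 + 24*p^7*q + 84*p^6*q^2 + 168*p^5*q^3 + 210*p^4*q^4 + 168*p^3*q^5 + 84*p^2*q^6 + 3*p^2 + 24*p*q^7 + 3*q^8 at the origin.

The Hessian of f at 0 is [[6, 0], [0, 0]] with rank 1, so corank 1. A Groebner basis of the Jacobian ideal J(f) in C{p,q} is {q^7, p}; counting standard monomials gives mu = 7. Corank 1: A-series; mu = 7 gives A_7.

A_7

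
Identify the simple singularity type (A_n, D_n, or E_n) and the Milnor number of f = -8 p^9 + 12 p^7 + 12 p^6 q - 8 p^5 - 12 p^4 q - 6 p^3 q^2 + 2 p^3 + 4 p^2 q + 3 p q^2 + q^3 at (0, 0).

The Hessian of f at 0 is [[0, 0], [0, 0]] with rank 0, so corank 2. A Groebner basis of the Jacobian ideal J(f) in C{p,q} is {q^3, p^2 - 3*q^2/2, p*q + 3*q^2/2}; counting standard monomials gives mu = 4. Corank 2; j^3 = (p + q)*(2*p^2 + 2*p*q + q^2) splits into three distinct lines over C (the quadratic factor has nonzero discriminant), so D_4.

Type D4, Milnor number mu = 4.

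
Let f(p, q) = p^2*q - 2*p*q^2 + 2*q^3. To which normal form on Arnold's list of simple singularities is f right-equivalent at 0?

D_{4}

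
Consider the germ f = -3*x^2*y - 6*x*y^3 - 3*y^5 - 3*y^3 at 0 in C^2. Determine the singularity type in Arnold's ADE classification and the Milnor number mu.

The Hessian of f at 0 has rank 0. Corank 2; j^3 = -3*y*(x^2 + y^2) splits into three distinct lines over C (the quadratic factor has nonzero discriminant), so D_4.

Type D_4, Milnor number mu = 4.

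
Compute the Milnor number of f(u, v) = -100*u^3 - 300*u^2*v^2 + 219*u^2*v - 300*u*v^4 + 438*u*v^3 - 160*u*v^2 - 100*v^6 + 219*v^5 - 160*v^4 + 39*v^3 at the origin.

4

The Hessian of f at 0 is [[0, 0], [0, 0]] with rank 0, so corank 2. A Groebner basis of the Jacobian ideal J(f) in C{u,v} is {v^3, u^2 - 23*v^2/39, u*v - 10*v^2/13}; counting standard monomials gives mu = 4. Corank 2; j^3 = -(4*u - 3*v)*(25*u^2 - 36*u*v + 13*v^2) splits into three distinct lines over C (the quadratic factor has nonzero discriminant), so D_4.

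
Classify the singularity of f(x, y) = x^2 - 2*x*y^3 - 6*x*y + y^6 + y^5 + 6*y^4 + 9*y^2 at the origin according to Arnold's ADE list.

The Hessian of f at 0 has rank 1. Corank 1: A-series; mu = 4 gives A_4.

A_{4}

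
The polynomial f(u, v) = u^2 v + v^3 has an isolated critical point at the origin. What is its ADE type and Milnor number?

Type D_4, Milnor number mu = 4.

The Hessian of f at 0 is [[0, 0], [0, 0]] with rank 0, so corank 2. A Groebner basis of the Jacobian ideal J(f) in C{u,v} is {v^3, u^2 + 3*v^2, u*v}; counting standard monomials gives mu = 4. Corank 2; j^3 = v*(u^2 + v^2) splits into three distinct lines over C (the quadratic factor has nonzero discriminant), so D_4.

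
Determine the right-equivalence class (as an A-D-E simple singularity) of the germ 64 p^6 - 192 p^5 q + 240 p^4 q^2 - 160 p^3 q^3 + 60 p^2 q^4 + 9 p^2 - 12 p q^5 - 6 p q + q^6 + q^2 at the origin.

A_{5}

The Hessian of f at 0 is [[18, -6], [-6, 2]] with rank 1, so corank 1. A Groebner basis of the Jacobian ideal J(f) in C{p,q} is {q^5, p - q/3}; counting standard monomials gives mu = 5. Corank 1: A-series; mu = 5 gives A_5.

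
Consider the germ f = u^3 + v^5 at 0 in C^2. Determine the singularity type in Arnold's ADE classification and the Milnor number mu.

The Hessian of f at 0 is [[0, 0], [0, 0]] with rank 0, so corank 2. A Groebner basis of the Jacobian ideal J(f) in C{u,v} is {v^4, u^2}; counting standard monomials gives mu = 8. Corank 2; j^3 = u^3 is a perfect cube, so E-series; the 5-jet and mu = 8 give E_8.

Type E8, Milnor number mu = 8.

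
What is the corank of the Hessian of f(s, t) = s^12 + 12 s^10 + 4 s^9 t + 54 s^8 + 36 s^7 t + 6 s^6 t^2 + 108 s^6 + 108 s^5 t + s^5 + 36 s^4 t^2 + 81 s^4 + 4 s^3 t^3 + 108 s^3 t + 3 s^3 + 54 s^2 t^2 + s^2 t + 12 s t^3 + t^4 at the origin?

Hessian at 0 has rank 0.

2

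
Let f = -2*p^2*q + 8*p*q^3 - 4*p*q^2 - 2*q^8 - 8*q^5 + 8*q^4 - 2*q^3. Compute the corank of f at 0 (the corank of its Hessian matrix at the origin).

2

Hessian at 0 has rank 0.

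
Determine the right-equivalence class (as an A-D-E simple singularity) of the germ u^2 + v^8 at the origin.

A_{7}

The Hessian of f at 0 has rank 1. Corank 1: A-series; mu = 7 gives A_7.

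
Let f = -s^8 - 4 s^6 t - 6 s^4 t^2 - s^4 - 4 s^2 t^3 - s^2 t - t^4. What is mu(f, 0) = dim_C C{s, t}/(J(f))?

5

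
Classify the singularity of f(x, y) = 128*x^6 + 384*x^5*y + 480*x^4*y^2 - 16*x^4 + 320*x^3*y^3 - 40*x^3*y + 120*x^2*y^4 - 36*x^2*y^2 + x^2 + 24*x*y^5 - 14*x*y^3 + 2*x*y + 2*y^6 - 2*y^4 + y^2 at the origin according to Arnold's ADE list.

A_{5}

The Hessian of f at 0 has rank 1. Corank 1: A-series; mu = 5 gives A_5.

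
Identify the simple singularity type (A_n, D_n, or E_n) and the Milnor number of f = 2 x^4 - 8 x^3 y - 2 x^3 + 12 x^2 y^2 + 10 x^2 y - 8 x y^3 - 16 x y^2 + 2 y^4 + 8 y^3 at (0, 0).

The Hessian of f at 0 is [[0, 0], [0, 0]] with rank 0, so corank 2. A Groebner basis of the Jacobian ideal J(f) in C{x,y} is {x*y^2 + x*y/2 - y^2, x*y/4 + y^3 - y^2/2, x^2 - 3*x*y + 2*y^2}; counting standard monomials gives mu = 5. Corank 2; j^3 = -2*(x - 2*y)^2*(x - y) has shape L^2 M (L != M), so D-series; mu = 5 gives D_5.

Type D_{5}, Milnor number mu = 5.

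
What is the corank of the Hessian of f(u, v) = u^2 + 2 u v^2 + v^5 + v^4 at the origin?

1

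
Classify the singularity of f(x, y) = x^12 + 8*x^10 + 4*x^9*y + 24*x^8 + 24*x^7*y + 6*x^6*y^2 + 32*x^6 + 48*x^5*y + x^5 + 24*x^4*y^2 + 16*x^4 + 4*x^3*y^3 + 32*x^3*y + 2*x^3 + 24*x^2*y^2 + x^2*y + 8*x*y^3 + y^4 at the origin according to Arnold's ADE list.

The Hessian of f at 0 has rank 0. Corank 2; j^3 = x^2*(2*x + y) has shape L^2 M (L != M), so D-series; mu = 5 gives D_5.

D5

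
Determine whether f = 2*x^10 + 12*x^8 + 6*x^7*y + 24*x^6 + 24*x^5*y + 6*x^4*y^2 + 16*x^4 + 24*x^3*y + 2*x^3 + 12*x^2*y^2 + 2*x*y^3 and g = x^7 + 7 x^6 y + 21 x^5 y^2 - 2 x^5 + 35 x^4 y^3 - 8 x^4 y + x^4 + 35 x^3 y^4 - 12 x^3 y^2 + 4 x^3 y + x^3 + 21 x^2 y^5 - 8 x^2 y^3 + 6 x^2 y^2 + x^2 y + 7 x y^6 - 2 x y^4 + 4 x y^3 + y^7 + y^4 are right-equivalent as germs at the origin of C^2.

No.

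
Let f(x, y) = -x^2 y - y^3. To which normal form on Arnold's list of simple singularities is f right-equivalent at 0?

D4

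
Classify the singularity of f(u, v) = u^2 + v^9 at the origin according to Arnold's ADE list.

A8

The Hessian of f at 0 is [[2, 0], [0, 0]] with rank 1, so corank 1. A Groebner basis of the Jacobian ideal J(f) in C{u,v} is {v^8, u}; counting standard monomials gives mu = 8. Corank 1: A-series; mu = 8 gives A_8.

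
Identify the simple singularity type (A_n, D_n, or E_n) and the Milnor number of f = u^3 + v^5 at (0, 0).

The Hessian of f at 0 has rank 0. Corank 2; j^3 = u^3 is a perfect cube, so E-series; the 5-jet and mu = 8 give E_8.

Type E8, Milnor number mu = 8.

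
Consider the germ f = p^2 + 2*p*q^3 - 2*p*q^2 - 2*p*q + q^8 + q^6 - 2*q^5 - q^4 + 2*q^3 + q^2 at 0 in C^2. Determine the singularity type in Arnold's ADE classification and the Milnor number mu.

Type A_7, Milnor number mu = 7.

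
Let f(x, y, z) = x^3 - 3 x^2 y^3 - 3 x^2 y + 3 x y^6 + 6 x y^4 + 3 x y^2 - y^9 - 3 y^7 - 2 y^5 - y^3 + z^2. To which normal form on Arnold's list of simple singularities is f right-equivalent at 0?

E_8

The Hessian of f at 0 is [[0, 0, 0], [0, 0, 0], [0, 0, 2]] with rank 1, so corank 2. A Groebner basis of the Jacobian ideal J(f) in C{x,y,z} is {-x^2/2 + x*y^3 + x*y - y^2/2, y^4, x^3 - 3*x*y^2 + 2*y^3, x^2*y - 2*x*y^2 + y^3, z}; counting standard monomials gives mu = 8. Corank 2; j^3 = (x - y)^3 is a perfect cube, so E-series; the 5-jet and mu = 8 give E_8.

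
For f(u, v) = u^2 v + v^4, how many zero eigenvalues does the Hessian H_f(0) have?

2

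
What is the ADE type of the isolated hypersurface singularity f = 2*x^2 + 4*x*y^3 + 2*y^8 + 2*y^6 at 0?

The Hessian of f at 0 is [[4, 0], [0, 0]] with rank 1, so corank 1. A Groebner basis of the Jacobian ideal J(f) in C{x,y} is {x^3, x^2*y, x + y^3}; counting standard monomials gives mu = 7. Corank 1: A-series; mu = 7 gives A_7.

A_{7}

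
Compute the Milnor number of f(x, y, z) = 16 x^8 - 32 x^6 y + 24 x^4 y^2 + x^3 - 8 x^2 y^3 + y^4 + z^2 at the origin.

6

The Hessian of f at 0 has rank 1. Corank 2; j^3 = x^3 is a perfect cube, so E-series; the 4-jet and mu = 6 give E_6.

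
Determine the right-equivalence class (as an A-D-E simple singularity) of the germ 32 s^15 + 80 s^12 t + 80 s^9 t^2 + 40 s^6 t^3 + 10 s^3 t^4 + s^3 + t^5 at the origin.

E_8

The Hessian of f at 0 has rank 0. Corank 2; j^3 = s^3 is a perfect cube, so E-series; the 5-jet and mu = 8 give E_8.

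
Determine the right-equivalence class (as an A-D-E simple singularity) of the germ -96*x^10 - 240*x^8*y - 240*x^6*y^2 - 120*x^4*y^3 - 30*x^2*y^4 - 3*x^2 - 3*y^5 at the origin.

A_4

The Hessian of f at 0 has rank 1. Corank 1: A-series; mu = 4 gives A_4.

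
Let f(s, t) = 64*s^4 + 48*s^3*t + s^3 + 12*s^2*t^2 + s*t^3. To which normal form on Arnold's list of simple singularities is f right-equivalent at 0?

E7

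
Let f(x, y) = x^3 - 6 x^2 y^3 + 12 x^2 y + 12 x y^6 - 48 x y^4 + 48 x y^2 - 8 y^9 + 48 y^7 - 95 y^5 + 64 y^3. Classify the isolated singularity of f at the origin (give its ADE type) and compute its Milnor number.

Type E8, Milnor number mu = 8.

The Hessian of f at 0 has rank 0. Corank 2; j^3 = (x + 4*y)^3 is a perfect cube, so E-series; the 5-jet and mu = 8 give E_8.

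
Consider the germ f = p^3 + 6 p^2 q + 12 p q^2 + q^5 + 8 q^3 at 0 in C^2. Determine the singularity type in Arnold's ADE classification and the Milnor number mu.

The Hessian of f at 0 is [[0, 0], [0, 0]] with rank 0, so corank 2. A Groebner basis of the Jacobian ideal J(f) in C{p,q} is {q^4, p^2 + 4*p*q + 4*q^2}; counting standard monomials gives mu = 8. Corank 2; j^3 = (p + 2*q)^3 is a perfect cube, so E-series; the 5-jet and mu = 8 give E_8.

Type E8, Milnor number mu = 8.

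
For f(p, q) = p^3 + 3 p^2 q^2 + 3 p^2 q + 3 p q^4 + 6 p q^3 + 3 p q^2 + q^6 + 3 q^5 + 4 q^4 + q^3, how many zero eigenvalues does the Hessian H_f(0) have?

2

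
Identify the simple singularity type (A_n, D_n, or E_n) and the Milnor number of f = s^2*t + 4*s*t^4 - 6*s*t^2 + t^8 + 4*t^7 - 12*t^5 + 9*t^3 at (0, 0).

Type D_{9}, Milnor number mu = 9.

The Hessian of f at 0 is [[0, 0], [0, 0]] with rank 0, so corank 2. A Groebner basis of the Jacobian ideal J(f) in C{s,t} is {s^2*t^2 + 6*s^2*t + 3*s^2 - 36*s*t^2 - 27*s*t/2 + 54*t^3 + 27*t^2/2, s^2*t + s^2/2 + s*t^3 - 6*s*t^2 - 3*s*t/2 + 9*t^3, s*t/2 + t^4 - 3*t^2/2, s^3 - 9*s^2*t + 27*s*t^2 - 27*t^3}; counting standard monomials gives mu = 9. Corank 2; j^3 = t*(s - 3*t)^2 has shape L^2 M (L != M), so D-series; mu = 9 gives D_9.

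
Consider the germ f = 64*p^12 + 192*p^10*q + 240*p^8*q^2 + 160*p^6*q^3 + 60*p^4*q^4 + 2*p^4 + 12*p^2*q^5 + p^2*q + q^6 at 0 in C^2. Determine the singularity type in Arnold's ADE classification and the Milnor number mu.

Type D_{7}, Milnor number mu = 7.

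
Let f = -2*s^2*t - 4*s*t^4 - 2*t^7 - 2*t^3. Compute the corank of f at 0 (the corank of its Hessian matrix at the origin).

2

The Hessian at 0 is [[0, 0], [0, 0]] of rank 0; hence corank 2.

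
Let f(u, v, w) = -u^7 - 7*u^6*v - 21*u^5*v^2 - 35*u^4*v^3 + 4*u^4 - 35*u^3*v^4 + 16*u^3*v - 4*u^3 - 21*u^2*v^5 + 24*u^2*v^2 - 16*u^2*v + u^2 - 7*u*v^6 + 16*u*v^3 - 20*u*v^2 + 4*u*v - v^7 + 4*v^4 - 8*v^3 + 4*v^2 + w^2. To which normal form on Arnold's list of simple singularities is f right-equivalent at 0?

A_6

The Hessian of f at 0 is [[2, 4, 0], [4, 8, 0], [0, 0, 2]] with rank 2, so corank 1. A Groebner basis of the Jacobian ideal J(f) in C{u,v,w} is {7*u*v/6 + 5*u/24 + v^4 - 2*v^3/3 + 23*v^2/12 + 5*v/12, u*v^2 + 2*u*v/3 + u/12 + 4*v^3/3 + 7*v^2/6 + v/6, u^2 + 2*u*v - u/2 + v^2 - v, w}; counting standard monomials gives mu = 6. Corank 1: A-series; mu = 6 gives A_6.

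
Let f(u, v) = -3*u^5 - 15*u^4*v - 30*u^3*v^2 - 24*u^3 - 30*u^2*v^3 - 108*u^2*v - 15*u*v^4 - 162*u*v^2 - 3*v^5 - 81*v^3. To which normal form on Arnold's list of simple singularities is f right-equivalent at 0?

E_{8}

The Hessian of f at 0 has rank 0. Corank 2; j^3 = -3*(2*u + 3*v)^3 is a perfect cube, so E-series; the 5-jet and mu = 8 give E_8.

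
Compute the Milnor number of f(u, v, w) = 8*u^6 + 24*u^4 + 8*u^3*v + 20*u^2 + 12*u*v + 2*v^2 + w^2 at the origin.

1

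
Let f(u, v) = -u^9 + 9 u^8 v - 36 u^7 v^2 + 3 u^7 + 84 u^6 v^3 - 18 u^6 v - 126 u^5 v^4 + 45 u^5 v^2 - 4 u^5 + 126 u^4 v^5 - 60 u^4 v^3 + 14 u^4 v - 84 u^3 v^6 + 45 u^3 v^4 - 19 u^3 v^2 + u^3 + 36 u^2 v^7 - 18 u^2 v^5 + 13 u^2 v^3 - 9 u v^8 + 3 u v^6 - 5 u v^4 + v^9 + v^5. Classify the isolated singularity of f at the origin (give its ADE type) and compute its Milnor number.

Type E_{8}, Milnor number mu = 8.

The Hessian of f at 0 has rank 0. Corank 2; j^3 = u^3 is a perfect cube, so E-series; the 5-jet and mu = 8 give E_8.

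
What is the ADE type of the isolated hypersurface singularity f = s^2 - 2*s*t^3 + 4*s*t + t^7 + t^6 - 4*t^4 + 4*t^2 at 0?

A_{6}

The Hessian of f at 0 has rank 1. Corank 1: A-series; mu = 6 gives A_6.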